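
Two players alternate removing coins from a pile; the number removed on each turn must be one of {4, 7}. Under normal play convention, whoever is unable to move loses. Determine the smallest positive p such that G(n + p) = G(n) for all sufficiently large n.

G(0) = 0
G(1) = mex{} = 0
G(2) = mex{} = 0
G(3) = mex{} = 0
G(4) = mex{0} = 1
G(5) = mex{0} = 1
G(6) = mex{0} = 1
G(7) = mex{0,0} = 1
G(8) = mex{1,0} = 2
G(9) = mex{1,0} = 2
G(10) = mex{1,0} = 2
G(11) = mex{1,1} = 0
G(12) = mex{2,1} = 0
G(13) = mex{2,1} = 0
G(14) = mex{2,1} = 0
G(15) = mex{0,2} = 1
G(16) = mex{0,2} = 1
G(17) = mex{0,2} = 1
G(18) = mex{0,0} = 1
G(19) = mex{1,0} = 2
G(20) = mex{1,0} = 2
G(21) = mex{1,0} = 2
G(22) = mex{1,1} = 0
G(23) = mex{2,1} = 0
G(n+11) = G(n) holds for n = 0,…,6 (a full window of length max(S) = 7), so the sequence is purely periodic with period 11.

11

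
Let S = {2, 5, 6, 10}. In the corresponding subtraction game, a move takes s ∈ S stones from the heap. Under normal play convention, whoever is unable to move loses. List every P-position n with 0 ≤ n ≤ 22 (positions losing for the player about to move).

G(0) = 0
G(1) = mex{} = 0
G(2) = mex{0} = 1
G(3) = mex{0} = 1
G(4) = mex{1} = 0
G(5) = mex{1,0} = 2
G(6) = mex{0,0,0} = 1
G(7) = mex{2,1,0} = 3
G(8) = mex{1,1,1} = 0
G(9) = mex{3,0,1} = 2
G(10) = mex{0,2,0,0} = 1
G(11) = mex{2,1,2,0} = 3
G(12) = mex{1,3,1,1} = 0
G(13) = mex{3,0,3,1} = 2
G(14) = mex{0,2,0,0} = 1
G(15) = mex{2,1,2,2} = 0
G(16) = mex{1,3,1,1} = 0
G(17) = mex{0,0,3,3} = 1
G(18) = mex{0,2,0,0} = 1
G(19) = mex{1,1,2,2} = 0
G(20) = mex{1,0,1,1} = 2
G(21) = mex{0,0,0,3} = 1
G(22) = mex{2,1,0,0} = 3
P-positions are exactly the n with G(n) = 0.

0, 1, 4, 8, 12, 15, 16, 19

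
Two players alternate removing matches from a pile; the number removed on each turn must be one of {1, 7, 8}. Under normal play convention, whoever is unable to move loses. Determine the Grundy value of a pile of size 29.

2

n :  0  1  2  3  4  5  6  7  8  9 10 11 12 13 14 15 16 17 18 19 20 21 22 23 24 25 26 27 28 29
G :  0  1  0  1  0  1  0  1  2  3  2  3  2  3  2  0  1  0  1  0  1  0  1  2  3  2  3  2  3  2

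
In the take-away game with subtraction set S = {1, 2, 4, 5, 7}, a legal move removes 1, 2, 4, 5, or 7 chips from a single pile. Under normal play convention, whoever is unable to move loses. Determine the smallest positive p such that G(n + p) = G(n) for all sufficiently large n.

3

n :  0  1  2  3  4  5  6  7  8  9 10 11 12 13 14
G :  0  1  2  0  1  2  0  1  2  0  1  2  0  1  2
G(n+3) = G(n) holds for n = 0,…,6 (a full window of length max(S) = 7), so the sequence is purely periodic with period 3.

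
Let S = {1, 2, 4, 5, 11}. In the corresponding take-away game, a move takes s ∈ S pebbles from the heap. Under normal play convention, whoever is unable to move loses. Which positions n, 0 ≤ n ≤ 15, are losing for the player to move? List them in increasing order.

G(0) = 0
G(1) = mex{0} = 1
G(2) = mex{1,0} = 2
G(3) = mex{2,1} = 0
G(4) = mex{0,2,0} = 1
G(5) = mex{1,0,1,0} = 2
G(6) = mex{2,1,2,1} = 0
G(7) = mex{0,2,0,2} = 1
G(8) = mex{1,0,1,0} = 2
G(9) = mex{2,1,2,1} = 0
G(10) = mex{0,2,0,2} = 1
G(11) = mex{1,0,1,0,0} = 2
G(12) = mex{2,1,2,1,1} = 0
G(13) = mex{0,2,0,2,2} = 1
G(14) = mex{1,0,1,0,0} = 2
G(15) = mex{2,1,2,1,1} = 0
P-positions are exactly the n with G(n) = 0.

0, 3, 6, 9, 12, 15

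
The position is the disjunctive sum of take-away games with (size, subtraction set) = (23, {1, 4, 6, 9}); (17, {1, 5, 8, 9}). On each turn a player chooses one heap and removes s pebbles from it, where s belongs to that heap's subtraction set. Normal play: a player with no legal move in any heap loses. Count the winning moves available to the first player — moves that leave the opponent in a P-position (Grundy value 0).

Heap A, S = {1, 4, 6, 9}:
n :  0  1  2  3  4  5  6  7  8  9 10 11 12 13 14 15 16 17 18 19 20 21 22 23
G :  0  1  0  1  2  0  1  0  1  2  0  1  0  1  2  0  1  0  1  2  0  1  0  1
G_A(23) = 1.
Heap B, S = {1, 5, 8, 9}:
n :  0  1  2  3  4  5  6  7  8  9 10 11 12 13 14 15 16 17
G :  0  1  0  1  0  1  0  1  2  3  2  3  2  3  2  3  0  1
G_B(17) = 1.
Combined Grundy value = 1 ⊕ 1 = 0.
A winning move leaves total XOR = 0, i.e. changes one component's Grundy value g to g ⊕ X where X is the current total.
Heap A: target g' = 1⊕0 = 1, but every legal move changes the Grundy value (mex property), so 0 moves.
Heap B: target g' = 1⊕0 = 1, but every legal move changes the Grundy value (mex property), so 0 moves.

0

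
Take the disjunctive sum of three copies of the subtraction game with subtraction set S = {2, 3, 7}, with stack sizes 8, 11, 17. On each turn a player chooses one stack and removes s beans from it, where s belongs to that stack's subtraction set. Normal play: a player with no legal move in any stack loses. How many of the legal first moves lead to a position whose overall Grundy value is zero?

All stacks use S = {2, 3, 7}:
n :  0  1  2  3  4  5  6  7  8  9 10 11 12 13 14 15 16 17
G :  0  0  1  1  2  0  0  1  1  2  0  0  1  1  2  0  0  1
Stack A: G(8) = 1.
Stack B: G(11) = 0.
Stack C: G(17) = 1.
Combined Grundy value = 1 ⊕ 0 ⊕ 1 = 0.
A winning move leaves total XOR = 0, i.e. changes one component's Grundy value g to g ⊕ X where X is the current total.
Stack A: target g' = 1⊕0 = 1, but every legal move changes the Grundy value (mex property), so 0 moves.
Stack B: target g' = 0⊕0 = 0, but every legal move changes the Grundy value (mex property), so 0 moves.
Stack C: target g' = 1⊕0 = 1, but every legal move changes the Grundy value (mex property), so 0 moves.

0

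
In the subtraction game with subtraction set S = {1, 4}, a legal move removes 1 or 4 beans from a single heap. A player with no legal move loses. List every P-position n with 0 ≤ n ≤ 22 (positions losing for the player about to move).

G(0) = 0
G(1) = mex{0} = 1
G(2) = mex{1} = 0
G(3) = mex{0} = 1
G(4) = mex{1,0} = 2
G(5) = mex{2,1} = 0
G(6) = mex{0,0} = 1
G(7) = mex{1,1} = 0
G(8) = mex{0,2} = 1
G(9) = mex{1,0} = 2
G(10) = mex{2,1} = 0
G(11) = mex{0,0} = 1
G(12) = mex{1,1} = 0
G(13) = mex{0,2} = 1
G(14) = mex{1,0} = 2
G(15) = mex{2,1} = 0
G(16) = mex{0,0} = 1
G(17) = mex{1,1} = 0
G(18) = mex{0,2} = 1
G(19) = mex{1,0} = 2
G(20) = mex{2,1} = 0
G(21) = mex{0,0} = 1
G(22) = mex{1,1} = 0
P-positions are exactly the n with G(n) = 0.

0, 2, 5, 7, 10, 12, 15, 17, 20, 22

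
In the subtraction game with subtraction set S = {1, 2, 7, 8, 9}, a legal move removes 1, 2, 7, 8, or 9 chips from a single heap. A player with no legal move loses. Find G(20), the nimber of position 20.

G(0) = 0
G(1) = mex{0} = 1
G(2) = mex{1,0} = 2
G(3) = mex{2,1} = 0
G(4) = mex{0,2} = 1
G(5) = mex{1,0} = 2
G(6) = mex{2,1} = 0
G(7) = mex{0,2,0} = 1
G(8) = mex{1,0,1,0} = 2
G(9) = mex{2,1,2,1,0} = 3
G(10) = mex{3,2,0,2,1} = 4
G(11) = mex{4,3,1,0,2} = 5
G(12) = mex{5,4,2,1,0} = 3
G(13) = mex{3,5,0,2,1} = 4
G(14) = mex{4,3,1,0,2} = 5
G(15) = mex{5,4,2,1,0} = 3
G(16) = mex{3,5,3,2,1} = 0
G(17) = mex{0,3,4,3,2} = 1
G(18) = mex{1,0,5,4,3} = 2
G(19) = mex{2,1,3,5,4} = 0
G(20) = mex{0,2,4,3,5} = 1

1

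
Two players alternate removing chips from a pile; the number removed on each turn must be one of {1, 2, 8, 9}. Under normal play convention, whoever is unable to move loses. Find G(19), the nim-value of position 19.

n :  0  1  2  3  4  5  6  7  8  9 10 11 12 13 14 15 16 17 18 19
G :  0  1  2  0  1  2  0  1  2  3  0  1  2  0  1  2  0  1  2  3

3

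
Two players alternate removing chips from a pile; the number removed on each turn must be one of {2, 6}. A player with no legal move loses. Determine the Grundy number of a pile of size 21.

0

G(0) = 0
G(1) = mex{} = 0
G(2) = mex{0} = 1
G(3) = mex{0} = 1
G(4) = mex{1} = 0
G(5) = mex{1} = 0
G(6) = mex{0,0} = 1
G(7) = mex{0,0} = 1
G(8) = mex{1,1} = 0
G(9) = mex{1,1} = 0
G(10) = mex{0,0} = 1
G(11) = mex{0,0} = 1
G(12) = mex{1,1} = 0
G(13) = mex{1,1} = 0
G(14) = mex{0,0} = 1
G(15) = mex{0,0} = 1
G(16) = mex{1,1} = 0
G(17) = mex{1,1} = 0
G(18) = mex{0,0} = 1
G(19) = mex{0,0} = 1
G(20) = mex{1,1} = 0
G(21) = mex{1,1} = 0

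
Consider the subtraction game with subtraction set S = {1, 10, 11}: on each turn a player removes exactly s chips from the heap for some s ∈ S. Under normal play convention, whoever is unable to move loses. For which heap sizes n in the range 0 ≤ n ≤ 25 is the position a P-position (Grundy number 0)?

n :  0  1  2  3  4  5  6  7  8  9 10 11 12 13 14 15 16 17 18 19 20 21 22 23 24 25
G :  0  1  0  1  0  1  0  1  0  1  2  3  2  3  2  3  2  3  2  3  0  1  0  1  0  1
P-positions are exactly the n with G(n) = 0.

0, 2, 4, 6, 8, 20, 22, 24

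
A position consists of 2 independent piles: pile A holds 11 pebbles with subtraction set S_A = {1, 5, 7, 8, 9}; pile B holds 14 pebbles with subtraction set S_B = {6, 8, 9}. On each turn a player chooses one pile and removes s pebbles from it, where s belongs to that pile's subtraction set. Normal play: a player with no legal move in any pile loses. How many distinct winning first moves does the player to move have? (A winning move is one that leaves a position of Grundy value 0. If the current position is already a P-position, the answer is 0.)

1

Pile A, S = {1, 5, 7, 8, 9}:
G(0) = 0
G(1) = mex{0} = 1
G(2) = mex{1} = 0
G(3) = mex{0} = 1
G(4) = mex{1} = 0
G(5) = mex{0,0} = 1
G(6) = mex{1,1} = 0
G(7) = mex{0,0,0} = 1
G(8) = mex{1,1,1,0} = 2
G(9) = mex{2,0,0,1,0} = 3
G(10) = mex{3,1,1,0,1} = 2
G(11) = mex{2,0,0,1,0} = 3
G_A(11) = 3.
Pile B, S = {6, 8, 9}:
G(0) = 0
G(1) = mex{} = 0
G(2) = mex{} = 0
G(3) = mex{} = 0
G(4) = mex{} = 0
G(5) = mex{} = 0
G(6) = mex{0} = 1
G(7) = mex{0} = 1
G(8) = mex{0,0} = 1
G(9) = mex{0,0,0} = 1
G(10) = mex{0,0,0} = 1
G(11) = mex{0,0,0} = 1
G(12) = mex{1,0,0} = 2
G(13) = mex{1,0,0} = 2
G(14) = mex{1,1,0} = 2
G_B(14) = 2.
Combined Grundy value = 3 ⊕ 2 = 1.
A winning move leaves total XOR = 0, i.e. changes one component's Grundy value g to g ⊕ X where X is the current total.
Pile A: need g' = 3⊕1 = 2. Options: 11−1→G=2, 11−5→G=0, 11−7→G=0, 11−8→G=1, 11−9→G=0. Hits: 1.
Pile B: need g' = 2⊕1 = 3. Options: 14−6→G=1, 14−8→G=1, 14−9→G=0. Hits: 0.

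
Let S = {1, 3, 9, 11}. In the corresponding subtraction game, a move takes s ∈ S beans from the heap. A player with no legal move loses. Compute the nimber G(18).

G(0) = 0
G(1) = mex{0} = 1
G(2) = mex{1} = 0
G(3) = mex{0,0} = 1
G(4) = mex{1,1} = 0
G(5) = mex{0,0} = 1
G(6) = mex{1,1} = 0
G(7) = mex{0,0} = 1
G(8) = mex{1,1} = 0
G(9) = mex{0,0,0} = 1
G(10) = mex{1,1,1} = 0
G(11) = mex{0,0,0,0} = 1
G(12) = mex{1,1,1,1} = 0
G(13) = mex{0,0,0,0} = 1
G(14) = mex{1,1,1,1} = 0
G(15) = mex{0,0,0,0} = 1
G(16) = mex{1,1,1,1} = 0
G(17) = mex{0,0,0,0} = 1
G(18) = mex{1,1,1,1} = 0

0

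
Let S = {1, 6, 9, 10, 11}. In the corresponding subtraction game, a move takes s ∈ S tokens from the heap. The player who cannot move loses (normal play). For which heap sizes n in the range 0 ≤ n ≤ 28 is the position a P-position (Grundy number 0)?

n :  0  1  2  3  4  5  6  7  8  9 10 11 12 13 14 15 16 17 18 19 20 21 22 23 24 25 26 27 28
G :  0  1  0  1  0  1  2  0  1  2  3  2  3  2  3  4  5  3  4  0  1  0  1  0  1  2  0  1  2
P-positions are exactly the n with G(n) = 0.

0, 2, 4, 7, 19, 21, 23, 26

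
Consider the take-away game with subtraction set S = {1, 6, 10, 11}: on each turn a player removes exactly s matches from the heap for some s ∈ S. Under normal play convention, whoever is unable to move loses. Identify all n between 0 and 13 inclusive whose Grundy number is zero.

0, 2, 4, 7, 9

n :  0  1  2  3  4  5  6  7  8  9 10 11 12 13
G :  0  1  0  1  0  1  2  0  1  0  1  2  3  2
P-positions are exactly the n with G(n) = 0.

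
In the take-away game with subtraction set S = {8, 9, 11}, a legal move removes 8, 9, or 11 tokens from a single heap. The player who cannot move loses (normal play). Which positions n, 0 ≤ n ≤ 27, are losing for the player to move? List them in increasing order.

0, 1, 2, 3, 4, 5, 6, 7, 19, 20, 21, 22, 23, 24, 25, 26

G(0) = 0
G(1) = mex{} = 0
G(2) = mex{} = 0
G(3) = mex{} = 0
G(4) = mex{} = 0
G(5) = mex{} = 0
G(6) = mex{} = 0
G(7) = mex{} = 0
G(8) = mex{0} = 1
G(9) = mex{0,0} = 1
G(10) = mex{0,0} = 1
G(11) = mex{0,0,0} = 1
G(12) = mex{0,0,0} = 1
G(13) = mex{0,0,0} = 1
G(14) = mex{0,0,0} = 1
G(15) = mex{0,0,0} = 1
G(16) = mex{1,0,0} = 2
G(17) = mex{1,1,0} = 2
G(18) = mex{1,1,0} = 2
G(19) = mex{1,1,1} = 0
G(20) = mex{1,1,1} = 0
G(21) = mex{1,1,1} = 0
G(22) = mex{1,1,1} = 0
G(23) = mex{1,1,1} = 0
G(24) = mex{2,1,1} = 0
G(25) = mex{2,2,1} = 0
G(26) = mex{2,2,1} = 0
G(27) = mex{0,2,2} = 1
P-positions are exactly the n with G(n) = 0.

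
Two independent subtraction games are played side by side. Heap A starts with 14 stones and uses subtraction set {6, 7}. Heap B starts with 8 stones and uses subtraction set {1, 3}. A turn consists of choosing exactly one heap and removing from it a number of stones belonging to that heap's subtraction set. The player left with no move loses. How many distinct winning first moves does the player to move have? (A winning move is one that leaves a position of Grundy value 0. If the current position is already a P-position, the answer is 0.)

Heap A, S = {6, 7}:
n :  0  1  2  3  4  5  6  7  8  9 10 11 12 13 14
G :  0  0  0  0  0  0  1  1  1  1  1  1  2  0  0
G_A(14) = 0.
Heap B, S = {1, 3}:
n : 0 1 2 3 4 5 6 7 8
G : 0 1 0 1 0 1 0 1 0
G_B(8) = 0.
Combined Grundy value = 0 ⊕ 0 = 0.
A winning move leaves total XOR = 0, i.e. changes one component's Grundy value g to g ⊕ X where X is the current total.
Heap A: target g' = 0⊕0 = 0, but every legal move changes the Grundy value (mex property), so 0 moves.
Heap B: target g' = 0⊕0 = 0, but every legal move changes the Grundy value (mex property), so 0 moves.

0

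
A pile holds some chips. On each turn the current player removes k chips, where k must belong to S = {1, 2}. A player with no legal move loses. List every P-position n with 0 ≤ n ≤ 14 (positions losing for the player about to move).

n :  0  1  2  3  4  5  6  7  8  9 10 11 12 13 14
G :  0  1  2  0  1  2  0  1  2  0  1  2  0  1  2
P-positions are exactly the n with G(n) = 0.

0, 3, 6, 9, 12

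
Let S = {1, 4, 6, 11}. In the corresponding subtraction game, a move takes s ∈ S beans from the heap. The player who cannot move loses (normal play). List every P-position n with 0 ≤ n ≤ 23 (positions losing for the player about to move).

0, 2, 5, 7, 10, 12, 15, 17, 20, 22

n :  0  1  2  3  4  5  6  7  8  9 10 11 12 13 14 15 16 17 18 19 20 21 22 23
G :  0  1  0  1  2  0  1  0  1  2  0  1  0  1  2  0  1  0  1  2  0  1  0  1
P-positions are exactly the n with G(n) = 0.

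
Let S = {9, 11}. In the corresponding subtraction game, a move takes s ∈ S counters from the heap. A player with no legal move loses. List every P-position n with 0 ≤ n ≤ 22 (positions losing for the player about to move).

G(0) = 0
G(1) = mex{} = 0
G(2) = mex{} = 0
G(3) = mex{} = 0
G(4) = mex{} = 0
G(5) = mex{} = 0
G(6) = mex{} = 0
G(7) = mex{} = 0
G(8) = mex{} = 0
G(9) = mex{0} = 1
G(10) = mex{0} = 1
G(11) = mex{0,0} = 1
G(12) = mex{0,0} = 1
G(13) = mex{0,0} = 1
G(14) = mex{0,0} = 1
G(15) = mex{0,0} = 1
G(16) = mex{0,0} = 1
G(17) = mex{0,0} = 1
G(18) = mex{1,0} = 2
G(19) = mex{1,0} = 2
G(20) = mex{1,1} = 0
G(21) = mex{1,1} = 0
G(22) = mex{1,1} = 0
P-positions are exactly the n with G(n) = 0.

0, 1, 2, 3, 4, 5, 6, 7, 8, 20, 21, 22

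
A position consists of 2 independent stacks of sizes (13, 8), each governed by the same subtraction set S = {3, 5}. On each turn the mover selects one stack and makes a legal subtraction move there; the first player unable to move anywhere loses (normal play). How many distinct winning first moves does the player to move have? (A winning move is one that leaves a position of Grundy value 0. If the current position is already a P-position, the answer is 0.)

All stacks use S = {3, 5}:
G(0) = 0
G(1) = mex{} = 0
G(2) = mex{} = 0
G(3) = mex{0} = 1
G(4) = mex{0} = 1
G(5) = mex{0,0} = 1
G(6) = mex{1,0} = 2
G(7) = mex{1,0} = 2
G(8) = mex{1,1} = 0
G(9) = mex{2,1} = 0
G(10) = mex{2,1} = 0
G(11) = mex{0,2} = 1
G(12) = mex{0,2} = 1
G(13) = mex{0,0} = 1
Stack A: G(13) = 1.
Stack B: G(8) = 0.
Combined Grundy value = 1 ⊕ 0 = 1.
A winning move leaves total XOR = 0, i.e. changes one component's Grundy value g to g ⊕ X where X is the current total.
Stack A: need g' = 1⊕1 = 0. Options: 13−3→G=0, 13−5→G=0. Hits: 2.
Stack B: need g' = 0⊕1 = 1. Options: 8−3→G=1, 8−5→G=1. Hits: 2.

4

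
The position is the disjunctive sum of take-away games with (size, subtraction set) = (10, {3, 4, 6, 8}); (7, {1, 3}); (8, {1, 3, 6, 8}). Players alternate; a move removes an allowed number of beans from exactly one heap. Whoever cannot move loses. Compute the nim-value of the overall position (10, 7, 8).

0

Heap A, S = {3, 4, 6, 8}:
n :  0  1  2  3  4  5  6  7  8  9 10
G :  0  0  0  1  1  1  2  2  2  3  3
G_A(10) = 3.
Heap B, S = {1, 3}:
G(0) = 0
G(1) = mex{0} = 1
G(2) = mex{1} = 0
G(3) = mex{0,0} = 1
G(4) = mex{1,1} = 0
G(5) = mex{0,0} = 1
G(6) = mex{1,1} = 0
G(7) = mex{0,0} = 1
G_B(7) = 1.
Heap C, S = {1, 3, 6, 8}:
n : 0 1 2 3 4 5 6 7 8
G : 0 1 0 1 0 1 2 3 2
G_C(8) = 2.
Combined Grundy value = 3 ⊕ 1 ⊕ 2 = 0.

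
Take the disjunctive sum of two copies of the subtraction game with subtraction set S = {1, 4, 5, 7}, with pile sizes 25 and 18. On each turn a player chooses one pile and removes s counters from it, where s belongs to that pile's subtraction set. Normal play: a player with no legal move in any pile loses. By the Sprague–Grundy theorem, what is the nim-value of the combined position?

1

All piles use S = {1, 4, 5, 7}:
G(0) = 0
G(1) = mex{0} = 1
G(2) = mex{1} = 0
G(3) = mex{0} = 1
G(4) = mex{1,0} = 2
G(5) = mex{2,1,0} = 3
G(6) = mex{3,0,1} = 2
G(7) = mex{2,1,0,0} = 3
G(8) = mex{3,2,1,1} = 0
G(9) = mex{0,3,2,0} = 1
G(10) = mex{1,2,3,1} = 0
G(11) = mex{0,3,2,2} = 1
G(12) = mex{1,0,3,3} = 2
G(13) = mex{2,1,0,2} = 3
G(14) = mex{3,0,1,3} = 2
G(15) = mex{2,1,0,0} = 3
G(16) = mex{3,2,1,1} = 0
G(17) = mex{0,3,2,0} = 1
G(18) = mex{1,2,3,1} = 0
G(19) = mex{0,3,2,2} = 1
G(20) = mex{1,0,3,3} = 2
G(21) = mex{2,1,0,2} = 3
G(22) = mex{3,0,1,3} = 2
G(23) = mex{2,1,0,0} = 3
G(24) = mex{3,2,1,1} = 0
G(25) = mex{0,3,2,0} = 1
Pile A: G(25) = 1.
Pile B: G(18) = 0.
Combined Grundy value = 1 ⊕ 0 = 1.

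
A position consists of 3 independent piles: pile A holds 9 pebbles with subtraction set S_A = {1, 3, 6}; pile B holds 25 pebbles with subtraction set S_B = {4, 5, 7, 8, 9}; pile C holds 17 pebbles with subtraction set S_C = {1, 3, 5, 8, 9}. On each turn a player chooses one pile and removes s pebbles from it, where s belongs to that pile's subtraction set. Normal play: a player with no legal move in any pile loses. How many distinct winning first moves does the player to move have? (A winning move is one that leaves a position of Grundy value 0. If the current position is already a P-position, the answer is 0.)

6

Pile A, S = {1, 3, 6}:
G(0) = 0
G(1) = mex{0} = 1
G(2) = mex{1} = 0
G(3) = mex{0,0} = 1
G(4) = mex{1,1} = 0
G(5) = mex{0,0} = 1
G(6) = mex{1,1,0} = 2
G(7) = mex{2,0,1} = 3
G(8) = mex{3,1,0} = 2
G(9) = mex{2,2,1} = 0
G_A(9) = 0.
Pile B, S = {4, 5, 7, 8, 9}:
n :  0  1  2  3  4  5  6  7  8  9 10 11 12 13 14 15 16 17 18 19 20 21 22 23 24 25
G :  0  0  0  0  1  1  1  1  2  2  2  2  3  0  0  0  0  1  1  1  1  2  2  2  2  3
G_B(25) = 3.
Pile C, S = {1, 3, 5, 8, 9}:
G(0) = 0
G(1) = mex{0} = 1
G(2) = mex{1} = 0
G(3) = mex{0,0} = 1
G(4) = mex{1,1} = 0
G(5) = mex{0,0,0} = 1
G(6) = mex{1,1,1} = 0
G(7) = mex{0,0,0} = 1
G(8) = mex{1,1,1,0} = 2
G(9) = mex{2,0,0,1,0} = 3
G(10) = mex{3,1,1,0,1} = 2
G(11) = mex{2,2,0,1,0} = 3
G(12) = mex{3,3,1,0,1} = 2
G(13) = mex{2,2,2,1,0} = 3
G(14) = mex{3,3,3,0,1} = 2
G(15) = mex{2,2,2,1,0} = 3
G(16) = mex{3,3,3,2,1} = 0
G(17) = mex{0,2,2,3,2} = 1
G_C(17) = 1.
Combined Grundy value = 0 ⊕ 3 ⊕ 1 = 2.
A winning move leaves total XOR = 0, i.e. changes one component's Grundy value g to g ⊕ X where X is the current total.
Pile A: need g' = 0⊕2 = 2. Options: 9−1→G=2, 9−3→G=2, 9−6→G=1. Hits: 2.
Pile B: need g' = 3⊕2 = 1. Options: 25−4→G=2, 25−5→G=1, 25−7→G=1, 25−8→G=1, 25−9→G=0. Hits: 3.
Pile C: need g' = 1⊕2 = 3. Options: 17−1→G=0, 17−3→G=2, 17−5→G=2, 17−8→G=3, 17−9→G=2. Hits: 1.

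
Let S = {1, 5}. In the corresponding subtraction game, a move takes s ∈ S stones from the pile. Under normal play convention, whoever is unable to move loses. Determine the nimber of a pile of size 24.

0

n :  0  1  2  3  4  5  6  7  8  9 10 11 12 13 14 15 16 17 18 19 20 21 22 23 24
G :  0  1  0  1  0  1  0  1  0  1  0  1  0  1  0  1  0  1  0  1  0  1  0  1  0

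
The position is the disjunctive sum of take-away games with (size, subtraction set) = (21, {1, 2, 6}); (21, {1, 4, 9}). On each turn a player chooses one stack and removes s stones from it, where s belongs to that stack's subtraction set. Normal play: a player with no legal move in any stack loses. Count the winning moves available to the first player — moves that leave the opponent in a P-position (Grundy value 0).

4

Stack A, S = {1, 2, 6}:
G(0) = 0
G(1) = mex{0} = 1
G(2) = mex{1,0} = 2
G(3) = mex{2,1} = 0
G(4) = mex{0,2} = 1
G(5) = mex{1,0} = 2
G(6) = mex{2,1,0} = 3
G(7) = mex{3,2,1} = 0
G(8) = mex{0,3,2} = 1
G(9) = mex{1,0,0} = 2
G(10) = mex{2,1,1} = 0
G(11) = mex{0,2,2} = 1
G(12) = mex{1,0,3} = 2
G(13) = mex{2,1,0} = 3
G(14) = mex{3,2,1} = 0
G(15) = mex{0,3,2} = 1
G(16) = mex{1,0,0} = 2
G(17) = mex{2,1,1} = 0
G(18) = mex{0,2,2} = 1
G(19) = mex{1,0,3} = 2
G(20) = mex{2,1,0} = 3
G(21) = mex{3,2,1} = 0
G_A(21) = 0.
Stack B, S = {1, 4, 9}:
n :  0  1  2  3  4  5  6  7  8  9 10 11 12 13 14 15 16 17 18 19 20 21
G :  0  1  0  1  2  0  1  0  1  2  0  1  0  1  2  0  1  0  1  2  0  1
G_B(21) = 1.
Combined Grundy value = 0 ⊕ 1 = 1.
A winning move leaves total XOR = 0, i.e. changes one component's Grundy value g to g ⊕ X where X is the current total.
Stack A: need g' = 0⊕1 = 1. Options: 21−1→G=3, 21−2→G=2, 21−6→G=1. Hits: 1.
Stack B: need g' = 1⊕1 = 0. Options: 21−1→G=0, 21−4→G=0, 21−9→G=0. Hits: 3.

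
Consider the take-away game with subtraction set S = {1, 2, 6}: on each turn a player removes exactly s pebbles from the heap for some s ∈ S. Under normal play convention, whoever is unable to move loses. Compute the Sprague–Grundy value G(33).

G(0) = 0
G(1) = mex{0} = 1
G(2) = mex{1,0} = 2
G(3) = mex{2,1} = 0
G(4) = mex{0,2} = 1
G(5) = mex{1,0} = 2
G(6) = mex{2,1,0} = 3
G(7) = mex{3,2,1} = 0
G(8) = mex{0,3,2} = 1
G(9) = mex{1,0,0} = 2
G(10) = mex{2,1,1} = 0
G(11) = mex{0,2,2} = 1
G(12) = mex{1,0,3} = 2
G(13) = mex{2,1,0} = 3
G(14) = mex{3,2,1} = 0
G(15) = mex{0,3,2} = 1
G(16) = mex{1,0,0} = 2
G(17) = mex{2,1,1} = 0
G(18) = mex{0,2,2} = 1
G(19) = mex{1,0,3} = 2
G(20) = mex{2,1,0} = 3
G(21) = mex{3,2,1} = 0
G(22) = mex{0,3,2} = 1
G(23) = mex{1,0,0} = 2
G(24) = mex{2,1,1} = 0
G(25) = mex{0,2,2} = 1
G(26) = mex{1,0,3} = 2
G(27) = mex{2,1,0} = 3
G(28) = mex{3,2,1} = 0
G(29) = mex{0,3,2} = 1
G(30) = mex{1,0,0} = 2
G(31) = mex{2,1,1} = 0
G(32) = mex{0,2,2} = 1
G(33) = mex{1,0,3} = 2

2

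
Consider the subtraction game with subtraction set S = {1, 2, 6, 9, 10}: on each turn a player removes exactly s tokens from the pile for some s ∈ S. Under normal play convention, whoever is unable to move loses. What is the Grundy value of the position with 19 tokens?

1

n :  0  1  2  3  4  5  6  7  8  9 10 11 12 13 14 15 16 17 18 19
G :  0  1  2  0  1  2  3  0  1  2  3  0  1  2  0  1  2  3  0  1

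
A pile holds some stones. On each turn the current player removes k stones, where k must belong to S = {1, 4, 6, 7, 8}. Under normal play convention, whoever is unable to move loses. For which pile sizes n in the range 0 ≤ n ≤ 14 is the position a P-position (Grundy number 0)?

G(0) = 0
G(1) = mex{0} = 1
G(2) = mex{1} = 0
G(3) = mex{0} = 1
G(4) = mex{1,0} = 2
G(5) = mex{2,1} = 0
G(6) = mex{0,0,0} = 1
G(7) = mex{1,1,1,0} = 2
G(8) = mex{2,2,0,1,0} = 3
G(9) = mex{3,0,1,0,1} = 2
G(10) = mex{2,1,2,1,0} = 3
G(11) = mex{3,2,0,2,1} = 4
G(12) = mex{4,3,1,0,2} = 5
G(13) = mex{5,2,2,1,0} = 3
G(14) = mex{3,3,3,2,1} = 0
P-positions are exactly the n with G(n) = 0.

0, 2, 5, 14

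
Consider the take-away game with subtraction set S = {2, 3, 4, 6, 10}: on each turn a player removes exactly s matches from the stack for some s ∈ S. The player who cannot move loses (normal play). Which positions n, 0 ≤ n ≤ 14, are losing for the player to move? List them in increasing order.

0, 1, 8, 9

G(0) = 0
G(1) = mex{} = 0
G(2) = mex{0} = 1
G(3) = mex{0,0} = 1
G(4) = mex{1,0,0} = 2
G(5) = mex{1,1,0} = 2
G(6) = mex{2,1,1,0} = 3
G(7) = mex{2,2,1,0} = 3
G(8) = mex{3,2,2,1} = 0
G(9) = mex{3,3,2,1} = 0
G(10) = mex{0,3,3,2,0} = 1
G(11) = mex{0,0,3,2,0} = 1
G(12) = mex{1,0,0,3,1} = 2
G(13) = mex{1,1,0,3,1} = 2
G(14) = mex{2,1,1,0,2} = 3
P-positions are exactly the n with G(n) = 0.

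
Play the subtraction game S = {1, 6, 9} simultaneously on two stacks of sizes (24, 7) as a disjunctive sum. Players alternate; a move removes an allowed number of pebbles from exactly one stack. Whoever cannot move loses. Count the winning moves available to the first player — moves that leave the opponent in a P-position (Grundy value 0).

All stacks use S = {1, 6, 9}:
n :  0  1  2  3  4  5  6  7  8  9 10 11 12 13 14 15 16 17 18 19 20 21 22 23 24
G :  0  1  0  1  0  1  2  0  1  2  3  2  0  1  0  1  2  0  1  0  1  2  0  1  0
Stack A: G(24) = 0.
Stack B: G(7) = 0.
Combined Grundy value = 0 ⊕ 0 = 0.
A winning move leaves total XOR = 0, i.e. changes one component's Grundy value g to g ⊕ X where X is the current total.
Stack A: target g' = 0⊕0 = 0, but every legal move changes the Grundy value (mex property), so 0 moves.
Stack B: target g' = 0⊕0 = 0, but every legal move changes the Grundy value (mex property), so 0 moves.

0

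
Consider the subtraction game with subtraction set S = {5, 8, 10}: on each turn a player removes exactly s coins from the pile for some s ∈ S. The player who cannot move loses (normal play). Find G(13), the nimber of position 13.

G(0) = 0
G(1) = mex{} = 0
G(2) = mex{} = 0
G(3) = mex{} = 0
G(4) = mex{} = 0
G(5) = mex{0} = 1
G(6) = mex{0} = 1
G(7) = mex{0} = 1
G(8) = mex{0,0} = 1
G(9) = mex{0,0} = 1
G(10) = mex{1,0,0} = 2
G(11) = mex{1,0,0} = 2
G(12) = mex{1,0,0} = 2
G(13) = mex{1,1,0} = 2

2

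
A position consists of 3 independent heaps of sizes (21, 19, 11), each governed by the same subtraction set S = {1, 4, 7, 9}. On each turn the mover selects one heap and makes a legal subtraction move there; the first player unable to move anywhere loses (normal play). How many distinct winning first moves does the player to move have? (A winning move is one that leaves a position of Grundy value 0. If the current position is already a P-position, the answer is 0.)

0

All heaps use S = {1, 4, 7, 9}:
n :  0  1  2  3  4  5  6  7  8  9 10 11 12 13 14 15 16 17 18 19 20 21
G :  0  1  0  1  2  0  1  2  0  1  0  1  2  0  1  2  0  1  0  1  2  0
Heap A: G(21) = 0.
Heap B: G(19) = 1.
Heap C: G(11) = 1.
Combined Grundy value = 0 ⊕ 1 ⊕ 1 = 0.
A winning move leaves total XOR = 0, i.e. changes one component's Grundy value g to g ⊕ X where X is the current total.
Heap A: target g' = 0⊕0 = 0, but every legal move changes the Grundy value (mex property), so 0 moves.
Heap B: target g' = 1⊕0 = 1, but every legal move changes the Grundy value (mex property), so 0 moves.
Heap C: target g' = 1⊕0 = 1, but every legal move changes the Grundy value (mex property), so 0 moves.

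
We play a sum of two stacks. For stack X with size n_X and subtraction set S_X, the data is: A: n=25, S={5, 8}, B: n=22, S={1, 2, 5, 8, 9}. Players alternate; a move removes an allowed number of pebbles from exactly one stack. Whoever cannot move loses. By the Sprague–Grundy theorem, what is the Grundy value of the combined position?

Stack A, S = {5, 8}:
n :  0  1  2  3  4  5  6  7  8  9 10 11 12 13 14 15 16 17 18 19 20 21 22 23 24 25
G :  0  0  0  0  0  1  1  1  1  1  2  2  2  0  0  0  0  0  1  1  1  1  1  2  2  2
G_A(25) = 2.
Stack B, S = {1, 2, 5, 8, 9}:
G(0) = 0
G(1) = mex{0} = 1
G(2) = mex{1,0} = 2
G(3) = mex{2,1} = 0
G(4) = mex{0,2} = 1
G(5) = mex{1,0,0} = 2
G(6) = mex{2,1,1} = 0
G(7) = mex{0,2,2} = 1
G(8) = mex{1,0,0,0} = 2
G(9) = mex{2,1,1,1,0} = 3
G(10) = mex{3,2,2,2,1} = 0
G(11) = mex{0,3,0,0,2} = 1
G(12) = mex{1,0,1,1,0} = 2
G(13) = mex{2,1,2,2,1} = 0
G(14) = mex{0,2,3,0,2} = 1
G(15) = mex{1,0,0,1,0} = 2
G(16) = mex{2,1,1,2,1} = 0
G(17) = mex{0,2,2,3,2} = 1
G(18) = mex{1,0,0,0,3} = 2
G(19) = mex{2,1,1,1,0} = 3
G(20) = mex{3,2,2,2,1} = 0
G(21) = mex{0,3,0,0,2} = 1
G(22) = mex{1,0,1,1,0} = 2
G_B(22) = 2.
Combined Grundy value = 2 ⊕ 2 = 0.

0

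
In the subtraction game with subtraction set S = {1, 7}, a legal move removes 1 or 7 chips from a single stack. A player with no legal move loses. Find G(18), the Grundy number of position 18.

n :  0  1  2  3  4  5  6  7  8  9 10 11 12 13 14 15 16 17 18
G :  0  1  0  1  0  1  0  1  0  1  0  1  0  1  0  1  0  1  0

0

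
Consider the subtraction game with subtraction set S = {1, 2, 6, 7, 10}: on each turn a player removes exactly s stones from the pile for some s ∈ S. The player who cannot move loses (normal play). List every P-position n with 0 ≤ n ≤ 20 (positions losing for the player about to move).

0, 3, 8, 11, 16, 19

n :  0  1  2  3  4  5  6  7  8  9 10 11 12 13 14 15 16 17 18 19 20
G :  0  1  2  0  1  2  3  4  0  1  2  0  1  2  3  4  0  1  2  0  1
P-positions are exactly the n with G(n) = 0.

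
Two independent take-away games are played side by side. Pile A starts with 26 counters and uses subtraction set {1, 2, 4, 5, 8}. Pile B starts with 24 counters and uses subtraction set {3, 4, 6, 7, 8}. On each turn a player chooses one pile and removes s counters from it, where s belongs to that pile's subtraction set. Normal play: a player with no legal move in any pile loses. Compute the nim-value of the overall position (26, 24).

Pile A, S = {1, 2, 4, 5, 8}:
G(0) = 0
G(1) = mex{0} = 1
G(2) = mex{1,0} = 2
G(3) = mex{2,1} = 0
G(4) = mex{0,2,0} = 1
G(5) = mex{1,0,1,0} = 2
G(6) = mex{2,1,2,1} = 0
G(7) = mex{0,2,0,2} = 1
G(8) = mex{1,0,1,0,0} = 2
G(9) = mex{2,1,2,1,1} = 0
G(10) = mex{0,2,0,2,2} = 1
G(11) = mex{1,0,1,0,0} = 2
G(12) = mex{2,1,2,1,1} = 0
G(13) = mex{0,2,0,2,2} = 1
G(14) = mex{1,0,1,0,0} = 2
G(15) = mex{2,1,2,1,1} = 0
G(16) = mex{0,2,0,2,2} = 1
G(17) = mex{1,0,1,0,0} = 2
G(18) = mex{2,1,2,1,1} = 0
G(19) = mex{0,2,0,2,2} = 1
G(20) = mex{1,0,1,0,0} = 2
G(21) = mex{2,1,2,1,1} = 0
G(22) = mex{0,2,0,2,2} = 1
G(23) = mex{1,0,1,0,0} = 2
G(24) = mex{2,1,2,1,1} = 0
G(25) = mex{0,2,0,2,2} = 1
G(26) = mex{1,0,1,0,0} = 2
G_A(26) = 2.
Pile B, S = {3, 4, 6, 7, 8}:
n :  0  1  2  3  4  5  6  7  8  9 10 11 12 13 14 15 16 17 18 19 20 21 22 23 24
G :  0  0  0  1  1  1  2  2  2  3  3  0  0  0  1  1  1  2  2  2  3  3  0  0  0
G_B(24) = 0.
Combined Grundy value = 2 ⊕ 0 = 2.

2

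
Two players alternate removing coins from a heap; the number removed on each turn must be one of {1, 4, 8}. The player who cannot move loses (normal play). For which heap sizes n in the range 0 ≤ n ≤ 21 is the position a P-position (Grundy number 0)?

G(0) = 0
G(1) = mex{0} = 1
G(2) = mex{1} = 0
G(3) = mex{0} = 1
G(4) = mex{1,0} = 2
G(5) = mex{2,1} = 0
G(6) = mex{0,0} = 1
G(7) = mex{1,1} = 0
G(8) = mex{0,2,0} = 1
G(9) = mex{1,0,1} = 2
G(10) = mex{2,1,0} = 3
G(11) = mex{3,0,1} = 2
G(12) = mex{2,1,2} = 0
G(13) = mex{0,2,0} = 1
G(14) = mex{1,3,1} = 0
G(15) = mex{0,2,0} = 1
G(16) = mex{1,0,1} = 2
G(17) = mex{2,1,2} = 0
G(18) = mex{0,0,3} = 1
G(19) = mex{1,1,2} = 0
G(20) = mex{0,2,0} = 1
G(21) = mex{1,0,1} = 2
P-positions are exactly the n with G(n) = 0.

0, 2, 5, 7, 12, 14, 17, 19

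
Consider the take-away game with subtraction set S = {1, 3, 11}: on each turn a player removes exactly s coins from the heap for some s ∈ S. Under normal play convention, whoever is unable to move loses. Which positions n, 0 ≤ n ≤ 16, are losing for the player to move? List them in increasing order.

G(0) = 0
G(1) = mex{0} = 1
G(2) = mex{1} = 0
G(3) = mex{0,0} = 1
G(4) = mex{1,1} = 0
G(5) = mex{0,0} = 1
G(6) = mex{1,1} = 0
G(7) = mex{0,0} = 1
G(8) = mex{1,1} = 0
G(9) = mex{0,0} = 1
G(10) = mex{1,1} = 0
G(11) = mex{0,0,0} = 1
G(12) = mex{1,1,1} = 0
G(13) = mex{0,0,0} = 1
G(14) = mex{1,1,1} = 0
G(15) = mex{0,0,0} = 1
G(16) = mex{1,1,1} = 0
P-positions are exactly the n with G(n) = 0.

0, 2, 4, 6, 8, 10, 12, 14, 16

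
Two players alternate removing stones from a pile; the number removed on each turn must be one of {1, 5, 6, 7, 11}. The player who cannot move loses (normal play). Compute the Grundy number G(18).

2

n :  0  1  2  3  4  5  6  7  8  9 10 11 12 13 14 15 16 17 18
G :  0  1  0  1  0  1  2  3  2  3  2  3  0  1  0  1  0  1  2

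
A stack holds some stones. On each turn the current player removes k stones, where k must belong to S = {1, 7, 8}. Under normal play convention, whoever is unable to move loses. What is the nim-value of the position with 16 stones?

G(0) = 0
G(1) = mex{0} = 1
G(2) = mex{1} = 0
G(3) = mex{0} = 1
G(4) = mex{1} = 0
G(5) = mex{0} = 1
G(6) = mex{1} = 0
G(7) = mex{0,0} = 1
G(8) = mex{1,1,0} = 2
G(9) = mex{2,0,1} = 3
G(10) = mex{3,1,0} = 2
G(11) = mex{2,0,1} = 3
G(12) = mex{3,1,0} = 2
G(13) = mex{2,0,1} = 3
G(14) = mex{3,1,0} = 2
G(15) = mex{2,2,1} = 0
G(16) = mex{0,3,2} = 1

1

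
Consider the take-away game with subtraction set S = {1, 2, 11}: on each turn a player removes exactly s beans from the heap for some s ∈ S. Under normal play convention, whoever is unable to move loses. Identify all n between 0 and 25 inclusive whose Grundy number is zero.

G(0) = 0
G(1) = mex{0} = 1
G(2) = mex{1,0} = 2
G(3) = mex{2,1} = 0
G(4) = mex{0,2} = 1
G(5) = mex{1,0} = 2
G(6) = mex{2,1} = 0
G(7) = mex{0,2} = 1
G(8) = mex{1,0} = 2
G(9) = mex{2,1} = 0
G(10) = mex{0,2} = 1
G(11) = mex{1,0,0} = 2
G(12) = mex{2,1,1} = 0
G(13) = mex{0,2,2} = 1
G(14) = mex{1,0,0} = 2
G(15) = mex{2,1,1} = 0
G(16) = mex{0,2,2} = 1
G(17) = mex{1,0,0} = 2
G(18) = mex{2,1,1} = 0
G(19) = mex{0,2,2} = 1
G(20) = mex{1,0,0} = 2
G(21) = mex{2,1,1} = 0
G(22) = mex{0,2,2} = 1
G(23) = mex{1,0,0} = 2
G(24) = mex{2,1,1} = 0
G(25) = mex{0,2,2} = 1
P-positions are exactly the n with G(n) = 0.

0, 3, 6, 9, 12, 15, 18, 21, 24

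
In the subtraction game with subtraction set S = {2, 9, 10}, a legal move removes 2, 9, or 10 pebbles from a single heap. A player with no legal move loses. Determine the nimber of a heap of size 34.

n :  0  1  2  3  4  5  6  7  8  9 10 11 12 13 14 15 16 17 18 19 20 21 22 23 24 25 26 27 28 29 30 31 32 33 34
G :  0  0  1  1  0  0  1  1  0  2  1  3  0  2  1  3  0  2  1  0  0  1  1  0  0  1  1  0  2  1  3  0  2  1  3

3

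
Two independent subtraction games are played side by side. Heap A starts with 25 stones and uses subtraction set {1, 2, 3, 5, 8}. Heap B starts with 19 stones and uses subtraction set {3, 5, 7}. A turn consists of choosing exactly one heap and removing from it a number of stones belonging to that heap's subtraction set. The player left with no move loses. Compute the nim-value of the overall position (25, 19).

2

Heap A, S = {1, 2, 3, 5, 8}:
G(0) = 0
G(1) = mex{0} = 1
G(2) = mex{1,0} = 2
G(3) = mex{2,1,0} = 3
G(4) = mex{3,2,1} = 0
G(5) = mex{0,3,2,0} = 1
G(6) = mex{1,0,3,1} = 2
G(7) = mex{2,1,0,2} = 3
G(8) = mex{3,2,1,3,0} = 4
G(9) = mex{4,3,2,0,1} = 5
G(10) = mex{5,4,3,1,2} = 0
G(11) = mex{0,5,4,2,3} = 1
G(12) = mex{1,0,5,3,0} = 2
G(13) = mex{2,1,0,4,1} = 3
G(14) = mex{3,2,1,5,2} = 0
G(15) = mex{0,3,2,0,3} = 1
G(16) = mex{1,0,3,1,4} = 2
G(17) = mex{2,1,0,2,5} = 3
G(18) = mex{3,2,1,3,0} = 4
G(19) = mex{4,3,2,0,1} = 5
G(20) = mex{5,4,3,1,2} = 0
G(21) = mex{0,5,4,2,3} = 1
G(22) = mex{1,0,5,3,0} = 2
G(23) = mex{2,1,0,4,1} = 3
G(24) = mex{3,2,1,5,2} = 0
G(25) = mex{0,3,2,0,3} = 1
G_A(25) = 1.
Heap B, S = {3, 5, 7}:
G(0) = 0
G(1) = mex{} = 0
G(2) = mex{} = 0
G(3) = mex{0} = 1
G(4) = mex{0} = 1
G(5) = mex{0,0} = 1
G(6) = mex{1,0} = 2
G(7) = mex{1,0,0} = 2
G(8) = mex{1,1,0} = 2
G(9) = mex{2,1,0} = 3
G(10) = mex{2,1,1} = 0
G(11) = mex{2,2,1} = 0
G(12) = mex{3,2,1} = 0
G(13) = mex{0,2,2} = 1
G(14) = mex{0,3,2} = 1
G(15) = mex{0,0,2} = 1
G(16) = mex{1,0,3} = 2
G(17) = mex{1,0,0} = 2
G(18) = mex{1,1,0} = 2
G(19) = mex{2,1,0} = 3
G_B(19) = 3.
Combined Grundy value = 1 ⊕ 3 = 2.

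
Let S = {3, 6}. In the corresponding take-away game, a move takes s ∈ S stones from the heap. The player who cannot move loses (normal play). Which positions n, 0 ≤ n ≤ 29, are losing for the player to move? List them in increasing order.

n :  0  1  2  3  4  5  6  7  8  9 10 11 12 13 14 15 16 17 18 19 20 21 22 23 24 25 26 27 28 29
G :  0  0  0  1  1  1  2  2  2  0  0  0  1  1  1  2  2  2  0  0  0  1  1  1  2  2  2  0  0  0
P-positions are exactly the n with G(n) = 0.

0, 1, 2, 9, 10, 11, 18, 19, 20, 27, 28, 29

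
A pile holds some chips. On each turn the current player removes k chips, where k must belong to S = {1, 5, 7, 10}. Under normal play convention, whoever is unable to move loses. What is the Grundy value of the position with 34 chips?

0

n :  0  1  2  3  4  5  6  7  8  9 10 11 12 13 14 15 16 17 18 19 20 21 22 23 24 25 26 27 28 29 30 31 32 33 34
G :  0  1  0  1  0  1  0  1  0  1  2  3  2  3  2  3  2  0  1  0  1  0  1  0  1  0  1  2  3  2  3  2  3  2  0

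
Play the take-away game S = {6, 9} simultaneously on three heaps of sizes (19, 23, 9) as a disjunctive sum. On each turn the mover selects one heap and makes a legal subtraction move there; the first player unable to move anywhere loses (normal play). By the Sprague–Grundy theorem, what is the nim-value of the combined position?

All heaps use S = {6, 9}:
G(0) = 0
G(1) = mex{} = 0
G(2) = mex{} = 0
G(3) = mex{} = 0
G(4) = mex{} = 0
G(5) = mex{} = 0
G(6) = mex{0} = 1
G(7) = mex{0} = 1
G(8) = mex{0} = 1
G(9) = mex{0,0} = 1
G(10) = mex{0,0} = 1
G(11) = mex{0,0} = 1
G(12) = mex{1,0} = 2
G(13) = mex{1,0} = 2
G(14) = mex{1,0} = 2
G(15) = mex{1,1} = 0
G(16) = mex{1,1} = 0
G(17) = mex{1,1} = 0
G(18) = mex{2,1} = 0
G(19) = mex{2,1} = 0
G(20) = mex{2,1} = 0
G(21) = mex{0,2} = 1
G(22) = mex{0,2} = 1
G(23) = mex{0,2} = 1
Heap A: G(19) = 0.
Heap B: G(23) = 1.
Heap C: G(9) = 1.
Combined Grundy value = 0 ⊕ 1 ⊕ 1 = 0.

0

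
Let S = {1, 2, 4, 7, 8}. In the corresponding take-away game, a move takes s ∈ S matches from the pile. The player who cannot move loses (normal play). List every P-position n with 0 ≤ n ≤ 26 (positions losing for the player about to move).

n :  0  1  2  3  4  5  6  7  8  9 10 11 12 13 14 15 16 17 18 19 20 21 22 23 24 25 26
G :  0  1  2  0  1  2  0  1  2  0  1  2  0  1  2  0  1  2  0  1  2  0  1  2  0  1  2
P-positions are exactly the n with G(n) = 0.

0, 3, 6, 9, 12, 15, 18, 21, 24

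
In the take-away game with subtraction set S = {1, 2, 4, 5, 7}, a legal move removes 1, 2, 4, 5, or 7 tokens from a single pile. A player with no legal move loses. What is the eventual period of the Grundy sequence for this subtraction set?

3

n :  0  1  2  3  4  5  6  7  8  9 10 11 12 13 14
G :  0  1  2  0  1  2  0  1  2  0  1  2  0  1  2
G(n+3) = G(n) holds for n = 0,…,6 (a full window of length max(S) = 7), so the sequence is purely periodic with period 3.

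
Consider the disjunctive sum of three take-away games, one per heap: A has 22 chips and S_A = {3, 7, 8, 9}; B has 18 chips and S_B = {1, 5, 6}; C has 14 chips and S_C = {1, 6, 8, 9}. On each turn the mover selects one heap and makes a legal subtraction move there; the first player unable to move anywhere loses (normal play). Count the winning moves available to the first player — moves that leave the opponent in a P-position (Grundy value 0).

1

Heap A, S = {3, 7, 8, 9}:
G(0) = 0
G(1) = mex{} = 0
G(2) = mex{} = 0
G(3) = mex{0} = 1
G(4) = mex{0} = 1
G(5) = mex{0} = 1
G(6) = mex{1} = 0
G(7) = mex{1,0} = 2
G(8) = mex{1,0,0} = 2
G(9) = mex{0,0,0,0} = 1
G(10) = mex{2,1,0,0} = 3
G(11) = mex{2,1,1,0} = 3
G(12) = mex{1,1,1,1} = 0
G(13) = mex{3,0,1,1} = 2
G(14) = mex{3,2,0,1} = 4
G(15) = mex{0,2,2,0} = 1
G(16) = mex{2,1,2,2} = 0
G(17) = mex{4,3,1,2} = 0
G(18) = mex{1,3,3,1} = 0
G(19) = mex{0,0,3,3} = 1
G(20) = mex{0,2,0,3} = 1
G(21) = mex{0,4,2,0} = 1
G(22) = mex{1,1,4,2} = 0
G_A(22) = 0.
Heap B, S = {1, 5, 6}:
G(0) = 0
G(1) = mex{0} = 1
G(2) = mex{1} = 0
G(3) = mex{0} = 1
G(4) = mex{1} = 0
G(5) = mex{0,0} = 1
G(6) = mex{1,1,0} = 2
G(7) = mex{2,0,1} = 3
G(8) = mex{3,1,0} = 2
G(9) = mex{2,0,1} = 3
G(10) = mex{3,1,0} = 2
G(11) = mex{2,2,1} = 0
G(12) = mex{0,3,2} = 1
G(13) = mex{1,2,3} = 0
G(14) = mex{0,3,2} = 1
G(15) = mex{1,2,3} = 0
G(16) = mex{0,0,2} = 1
G(17) = mex{1,1,0} = 2
G(18) = mex{2,0,1} = 3
G_B(18) = 3.
Heap C, S = {1, 6, 8, 9}:
n :  0  1  2  3  4  5  6  7  8  9 10 11 12 13 14
G :  0  1  0  1  0  1  2  0  1  2  3  2  3  2  0
G_C(14) = 0.
Combined Grundy value = 0 ⊕ 3 ⊕ 0 = 3.
A winning move leaves total XOR = 0, i.e. changes one component's Grundy value g to g ⊕ X where X is the current total.
Heap A: need g' = 0⊕3 = 3. Options: 22−3→G=1, 22−7→G=1, 22−8→G=4, 22−9→G=2. Hits: 0.
Heap B: need g' = 3⊕3 = 0. Options: 18−1→G=2, 18−5→G=0, 18−6→G=1. Hits: 1.
Heap C: need g' = 0⊕3 = 3. Options: 14−1→G=2, 14−6→G=1, 14−8→G=2, 14−9→G=1. Hits: 0.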